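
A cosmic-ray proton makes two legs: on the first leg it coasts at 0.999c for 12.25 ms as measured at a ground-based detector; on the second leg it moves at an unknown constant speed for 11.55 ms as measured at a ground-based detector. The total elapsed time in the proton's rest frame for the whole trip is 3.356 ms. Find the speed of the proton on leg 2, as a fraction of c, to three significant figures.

Leg 1: γ = 1/√(1 − 0.999²) = 1/√0.001999 = 22.37; τ_1 = 12.25/22.37 = 0.5477 ms.
Leg 2: speed unknown; τ_2 = 11.55/γ_2.
Total proper time: 0.5477 + τ_2 = 3.356, so τ_2 = 3.356 − 0.5477 = 2.808 ms.
γ_2 = 11.55/2.808 = 4.113; β = √(1 − 1/γ²) = √0.9409.

β = 0.970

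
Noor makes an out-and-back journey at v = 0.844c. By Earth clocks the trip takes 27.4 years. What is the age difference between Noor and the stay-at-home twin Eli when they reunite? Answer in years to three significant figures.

γ = 1/√(1 − 0.844²) = 1/√0.2877 = 1.864
Noor's elapsed proper time: τ = 27.4/1.864 = 14.70 years.
Age gap = Δt − τ = 27.4 − 14.70 years.

Δt − τ = 12.7 years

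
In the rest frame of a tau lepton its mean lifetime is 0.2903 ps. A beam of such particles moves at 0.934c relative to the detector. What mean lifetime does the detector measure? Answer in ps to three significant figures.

γ = 1/√(1 − 0.934²) = 1/√0.1276 = 2.799
The rest-frame lifetime is the proper time; the lab measures the dilated interval Δt = γτ₀ = 2.799 × 0.2903 ps.

Δt = 0.813 ps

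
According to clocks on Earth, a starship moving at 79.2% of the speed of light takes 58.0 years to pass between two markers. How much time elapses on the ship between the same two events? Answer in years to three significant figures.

β = 0.792; γ = 1/√(1 − 0.792²) = 1/√0.3727 = 1.638
The interval measured on Earth is the dilated one; the clock on the ship measures the proper time τ = Δt/γ = 58.0/1.638 years.

τ = 35.4 years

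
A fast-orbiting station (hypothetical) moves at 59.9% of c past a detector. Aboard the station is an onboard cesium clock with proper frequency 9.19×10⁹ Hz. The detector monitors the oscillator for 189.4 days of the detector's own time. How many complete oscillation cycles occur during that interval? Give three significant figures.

β = 0.599; γ = 1/√(1 − 0.599²) = 1/√0.6412 = 1.249
During 189.4 days of lab time, the oscillator's proper time advances by τ = Δt/γ = 189.4/1.249 = 151.7 days = 1.310×10⁷ s.
N = f × τ = 9.19×10⁹ × 1.310×10⁷ = 1.204×10¹⁷.

N = 1.20×10¹⁷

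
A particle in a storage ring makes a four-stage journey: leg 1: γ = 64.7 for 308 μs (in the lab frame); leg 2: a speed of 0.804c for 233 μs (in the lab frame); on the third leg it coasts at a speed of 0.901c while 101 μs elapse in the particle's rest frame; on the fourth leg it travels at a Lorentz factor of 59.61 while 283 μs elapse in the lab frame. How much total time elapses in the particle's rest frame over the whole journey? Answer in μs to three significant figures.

Leg 1: γ = 64.7; τ_1 = 308/64.70 = 4.760 μs.
Leg 2: γ = 1/√(1 − 0.804²) = 1/√0.3536 = 1.682; τ_2 = 233/1.682 = 138.5 μs.
Leg 3: 101 μs is already measured in the particle's rest frame.
Leg 4: γ = 59.61; τ_4 = 283/59.61 = 4.748 μs.
Total: 4.760 + 138.5 + 101.0 + 4.748 μs.

τ = 249 μs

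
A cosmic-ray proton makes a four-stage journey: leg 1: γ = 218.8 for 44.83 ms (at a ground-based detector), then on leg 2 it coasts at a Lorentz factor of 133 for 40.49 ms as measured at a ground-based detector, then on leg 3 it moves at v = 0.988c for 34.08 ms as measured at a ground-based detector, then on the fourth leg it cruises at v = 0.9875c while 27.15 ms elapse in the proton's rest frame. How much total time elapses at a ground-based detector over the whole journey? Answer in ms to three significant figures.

Leg 1: 44.83 ms is already measured at a ground-based detector.
Leg 2: 40.49 ms is already measured at a ground-based detector.
Leg 3: 34.08 ms is already measured at a ground-based detector.
Leg 4: γ = 1/√(1 − 0.9875²) = 1/√0.02484 = 6.344; Δt_4 = 6.344 × 27.15 = 172.3 ms.
Total: 44.83 + 40.49 + 34.08 + 172.3 ms.

Δt = 292 ms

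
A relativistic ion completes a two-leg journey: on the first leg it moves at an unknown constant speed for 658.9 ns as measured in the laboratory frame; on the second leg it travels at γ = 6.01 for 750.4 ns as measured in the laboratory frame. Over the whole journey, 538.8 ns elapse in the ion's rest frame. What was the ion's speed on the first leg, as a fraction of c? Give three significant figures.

Leg 1: speed unknown; τ_1 = 658.9/γ_1.
Leg 2: γ = 6.01; τ_2 = 750.4/6.010 = 124.9 ns.
Total proper time: τ_1 + 124.9 = 538.8, so τ_1 = 538.8 − 124.9 = 413.9 ns.
γ_1 = 658.9/413.9 = 1.592; β = √(1 − 1/γ²) = √0.6053.

β = 0.778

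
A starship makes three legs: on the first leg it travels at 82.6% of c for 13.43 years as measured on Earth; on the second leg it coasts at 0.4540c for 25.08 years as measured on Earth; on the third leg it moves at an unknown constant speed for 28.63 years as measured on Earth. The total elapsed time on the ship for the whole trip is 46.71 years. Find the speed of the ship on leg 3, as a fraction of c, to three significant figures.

Leg 1: β = 0.826; γ = 1/√(1 − 0.826²) = 1/√0.3177 = 1.774; τ_1 = 13.43/1.774 = 7.570 years.
Leg 2: γ = 1/√(1 − 0.4540²) = 1/√0.7939 = 1.122; τ_2 = 25.08/1.122 = 22.35 years.
Leg 3: speed unknown; τ_3 = 28.63/γ_3.
Total proper time: 7.570 + 22.35 + τ_3 = 46.71, so τ_3 = 46.71 − 29.92 = 16.79 years.
γ_3 = 28.63/16.79 = 1.705; β = √(1 − 1/γ²) = √0.6559.

β = 0.810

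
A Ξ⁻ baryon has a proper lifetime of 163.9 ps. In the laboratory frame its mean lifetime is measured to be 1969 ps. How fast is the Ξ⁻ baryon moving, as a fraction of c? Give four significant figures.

γ = Δt/τ₀ = 1969/163.9 = 12.01
β = √(1 − 1/γ²) = √(1 − 0.006929) = √0.9931

β = 0.9965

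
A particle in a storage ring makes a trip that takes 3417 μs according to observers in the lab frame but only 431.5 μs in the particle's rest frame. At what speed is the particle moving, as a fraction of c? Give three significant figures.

The proper time is measured in the particle's rest frame (both events occur at the particle's location); Δt is measured in the lab frame. γ = Δt/τ = 3417/431.5 = 7.919.
β = √(1 − 1/γ²) = √(1 − 0.01595) = √0.9841

β = 0.992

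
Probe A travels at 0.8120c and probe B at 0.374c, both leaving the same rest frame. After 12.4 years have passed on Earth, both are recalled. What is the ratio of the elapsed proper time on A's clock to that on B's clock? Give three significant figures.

A: γ = 1/√(1 − 0.8120²) = 1/√0.3407 = 1.713. B: γ = 1/√(1 − 0.374²) = 1/√0.8601 = 1.078.
τ_A/τ_B = γ_B/γ_A = 1.078/1.713 = 0.6293, so τ_A/τ_B = 0.6293.

τ_A/τ_B = 0.629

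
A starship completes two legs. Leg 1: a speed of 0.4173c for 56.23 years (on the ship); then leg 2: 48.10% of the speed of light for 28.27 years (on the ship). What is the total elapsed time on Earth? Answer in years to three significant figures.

Δt = 94.1 years

Leg 1: γ = 1/√(1 − 0.4173²) = 1/√0.8259 = 1.100; Δt_1 = 1.100 × 56.23 = 61.87 years.
Leg 2: β = 0.4810; γ = 1/√(1 − 0.4810²) = 1/√0.7686 = 1.141; Δt_2 = 1.141 × 28.27 = 32.25 years.
Total: 61.87 + 32.25 years.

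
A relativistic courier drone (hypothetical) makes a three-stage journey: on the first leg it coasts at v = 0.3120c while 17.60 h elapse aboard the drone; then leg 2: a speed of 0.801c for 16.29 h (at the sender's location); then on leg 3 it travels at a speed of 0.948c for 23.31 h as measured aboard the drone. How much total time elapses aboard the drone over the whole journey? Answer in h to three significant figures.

Leg 1: 17.60 h is already measured aboard the drone.
Leg 2: γ = 1/√(1 − 0.801²) = 1/√0.3584 = 1.670; τ_2 = 16.29/1.670 = 9.752 h.
Leg 3: 23.31 h is already measured aboard the drone.
Total: 17.60 + 9.752 + 23.31 h.

τ = 50.7 h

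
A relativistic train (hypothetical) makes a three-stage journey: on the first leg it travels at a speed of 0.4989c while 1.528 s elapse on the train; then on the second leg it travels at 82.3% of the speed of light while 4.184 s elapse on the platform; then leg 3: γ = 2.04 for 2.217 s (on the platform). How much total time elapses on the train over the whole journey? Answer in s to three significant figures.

Leg 1: 1.528 s is already measured on the train.
Leg 2: β = 0.823; γ = 1/√(1 − 0.823²) = 1/√0.3227 = 1.760; τ_2 = 4.184/1.760 = 2.377 s.
Leg 3: γ = 2.04; τ_3 = 2.217/2.040 = 1.087 s.
Total: 1.528 + 2.377 + 1.087 s.

τ = 4.99 s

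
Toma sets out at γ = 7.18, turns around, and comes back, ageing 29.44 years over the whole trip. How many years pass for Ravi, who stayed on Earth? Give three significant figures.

γ = 7.18
Earth-frame duration is the dilated interval: Δt = γτ = 7.180 × 29.44 years.

Δt = 211 years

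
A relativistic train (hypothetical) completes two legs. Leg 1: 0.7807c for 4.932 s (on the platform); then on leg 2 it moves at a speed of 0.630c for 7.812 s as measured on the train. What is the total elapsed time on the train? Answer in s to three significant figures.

Leg 1: γ = 1/√(1 − 0.7807²) = 1/√0.3905 = 1.600; τ_1 = 4.932/1.600 = 3.082 s.
Leg 2: 7.812 s is already measured on the train.
Total: 3.082 + 7.812 s.

τ = 10.9 s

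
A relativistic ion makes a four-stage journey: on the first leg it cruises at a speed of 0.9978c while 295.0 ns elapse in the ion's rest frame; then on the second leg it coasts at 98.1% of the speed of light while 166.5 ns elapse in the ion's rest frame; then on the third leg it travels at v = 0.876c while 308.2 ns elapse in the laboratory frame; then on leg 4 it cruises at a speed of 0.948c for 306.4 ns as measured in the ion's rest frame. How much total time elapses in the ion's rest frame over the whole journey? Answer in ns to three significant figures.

Leg 1: 295.0 ns is already measured in the ion's rest frame.
Leg 2: 166.5 ns is already measured in the ion's rest frame.
Leg 3: γ = 1/√(1 − 0.876²) = 1/√0.2326 = 2.073; τ_3 = 308.2/2.073 = 148.6 ns.
Leg 4: 306.4 ns is already measured in the ion's rest frame.
Total: 295.0 + 166.5 + 148.6 + 306.4 ns.

τ = 917 ns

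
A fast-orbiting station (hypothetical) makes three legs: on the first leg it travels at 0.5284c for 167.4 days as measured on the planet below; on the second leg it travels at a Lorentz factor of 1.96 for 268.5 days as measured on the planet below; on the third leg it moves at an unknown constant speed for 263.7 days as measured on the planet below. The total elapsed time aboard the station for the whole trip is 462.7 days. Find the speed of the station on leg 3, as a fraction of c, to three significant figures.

Leg 1: γ = 1/√(1 − 0.5284²) = 1/√0.7208 = 1.178; τ_1 = 167.4/1.178 = 142.1 days.
Leg 2: γ = 1.96; τ_2 = 268.5/1.960 = 137.0 days.
Leg 3: speed unknown; τ_3 = 263.7/γ_3.
Total proper time: 142.1 + 137.0 + τ_3 = 462.7, so τ_3 = 462.7 − 279.1 = 183.6 days.
γ_3 = 263.7/183.6 = 1.436; β = √(1 − 1/γ²) = √0.5153.

β = 0.718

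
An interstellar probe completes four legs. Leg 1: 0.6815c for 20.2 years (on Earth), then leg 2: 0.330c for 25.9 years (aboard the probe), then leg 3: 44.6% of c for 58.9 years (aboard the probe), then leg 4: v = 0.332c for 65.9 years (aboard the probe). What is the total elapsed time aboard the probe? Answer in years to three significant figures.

Leg 1: γ = 1/√(1 − 0.6815²) = 1/√0.5356 = 1.366; τ_1 = 20.2/1.366 = 14.78 years.
Leg 2: 25.9 years is already measured aboard the probe.
Leg 3: 58.9 years is already measured aboard the probe.
Leg 4: 65.9 years is already measured aboard the probe.
Total: 14.78 + 25.90 + 58.90 + 65.90 years.

τ = 165 years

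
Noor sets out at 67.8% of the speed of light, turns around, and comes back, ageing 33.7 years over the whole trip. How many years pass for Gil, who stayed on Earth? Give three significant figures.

β = 0.678; γ = 1/√(1 − 0.678²) = 1/√0.5403 = 1.360
Earth-frame duration is the dilated interval: Δt = γτ = 1.360 × 33.7 years.

Δt = 45.8 years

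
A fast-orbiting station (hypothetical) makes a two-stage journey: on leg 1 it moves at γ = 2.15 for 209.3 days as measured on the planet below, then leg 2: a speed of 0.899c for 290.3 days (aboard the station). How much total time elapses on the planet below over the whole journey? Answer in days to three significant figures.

Leg 1: 209.3 days is already measured on the planet below.
Leg 2: γ = 1/√(1 − 0.899²) = 1/√0.1918 = 2.283; Δt_2 = 2.283 × 290.3 = 662.9 days.
Total: 209.3 + 662.9 days.

Δt = 872 days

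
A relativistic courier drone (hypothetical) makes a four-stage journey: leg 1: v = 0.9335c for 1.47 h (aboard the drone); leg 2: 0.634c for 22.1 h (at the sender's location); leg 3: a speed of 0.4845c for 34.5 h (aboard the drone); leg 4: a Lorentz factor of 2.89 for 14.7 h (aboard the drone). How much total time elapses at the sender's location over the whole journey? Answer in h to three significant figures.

Δt = 108 h

Leg 1: γ = 1/√(1 − 0.9335²) = 1/√0.1286 = 2.789; Δt_1 = 2.789 × 1.47 = 4.100 h.
Leg 2: 22.1 h is already measured at the sender's location.
Leg 3: γ = 1/√(1 − 0.4845²) = 1/√0.7653 = 1.143; Δt_3 = 1.143 × 34.5 = 39.44 h.
Leg 4: γ = 2.89; Δt_4 = 2.890 × 14.7 = 42.48 h.
Total: 4.100 + 22.10 + 39.44 + 42.48 h.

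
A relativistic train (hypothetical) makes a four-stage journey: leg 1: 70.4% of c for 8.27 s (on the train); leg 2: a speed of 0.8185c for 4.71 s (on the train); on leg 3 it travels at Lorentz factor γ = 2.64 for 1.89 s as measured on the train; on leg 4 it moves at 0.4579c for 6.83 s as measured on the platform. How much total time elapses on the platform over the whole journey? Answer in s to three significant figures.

Leg 1: β = 0.704; γ = 1/√(1 − 0.704²) = 1/√0.5044 = 1.408; Δt_1 = 1.408 × 8.27 = 11.64 s.
Leg 2: γ = 1/√(1 − 0.8185²) = 1/√0.3301 = 1.741; Δt_2 = 1.741 × 4.71 = 8.198 s.
Leg 3: γ = 2.64; Δt_3 = 2.640 × 1.89 = 4.990 s.
Leg 4: 6.83 s is already measured on the platform.
Total: 11.64 + 8.198 + 4.990 + 6.830 s.

Δt = 31.7 s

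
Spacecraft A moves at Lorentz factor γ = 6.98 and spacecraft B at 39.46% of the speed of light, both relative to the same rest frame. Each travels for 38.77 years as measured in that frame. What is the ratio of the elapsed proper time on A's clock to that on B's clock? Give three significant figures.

τ_A/τ_B = 0.156

A: γ = 6.98. B: β = 0.3946; γ = 1/√(1 − 0.3946²) = 1/√0.8443 = 1.088.
τ_A/τ_B = γ_B/γ_A = 1.088/6.980 = 0.1559, so τ_A/τ_B = 0.1559.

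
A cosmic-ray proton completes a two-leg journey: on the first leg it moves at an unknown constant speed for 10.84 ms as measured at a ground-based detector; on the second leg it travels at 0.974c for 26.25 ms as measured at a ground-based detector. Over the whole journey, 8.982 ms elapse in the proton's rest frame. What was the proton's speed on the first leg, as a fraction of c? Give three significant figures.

β = 0.960

Leg 1: speed unknown; τ_1 = 10.84/γ_1.
Leg 2: γ = 1/√(1 − 0.974²) = 1/√0.05132 = 4.414; τ_2 = 26.25/4.414 = 5.947 ms.
Total proper time: τ_1 + 5.947 = 8.982, so τ_1 = 8.982 − 5.947 = 3.035 ms.
γ_1 = 10.84/3.035 = 3.572; β = √(1 − 1/γ²) = √0.9216.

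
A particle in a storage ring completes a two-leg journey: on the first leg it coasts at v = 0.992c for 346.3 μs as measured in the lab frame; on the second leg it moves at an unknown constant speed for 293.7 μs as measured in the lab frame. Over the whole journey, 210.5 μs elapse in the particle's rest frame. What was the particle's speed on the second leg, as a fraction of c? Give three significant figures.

Leg 1: γ = 1/√(1 − 0.992²) = 1/√0.01594 = 7.922; τ_1 = 346.3/7.922 = 43.72 μs.
Leg 2: speed unknown; τ_2 = 293.7/γ_2.
Total proper time: 43.72 + τ_2 = 210.5, so τ_2 = 210.5 − 43.72 = 166.8 μs.
γ_2 = 293.7/166.8 = 1.761; β = √(1 − 1/γ²) = √0.6775.

β = 0.823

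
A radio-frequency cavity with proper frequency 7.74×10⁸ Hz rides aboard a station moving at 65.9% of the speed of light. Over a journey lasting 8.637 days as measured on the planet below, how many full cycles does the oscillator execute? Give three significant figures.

N = 4.34×10¹⁴

β = 0.659; γ = 1/√(1 − 0.659²) = 1/√0.5657 = 1.330
The oscillator's own cycle count is N = f × τ where τ is the proper time aboard the station. τ = Δt/γ = 8.637/1.330 = 6.496 days = 5.613×10⁵ s.
N = 7.74×10⁸ × 5.613×10⁵ = 4.344×10¹⁴.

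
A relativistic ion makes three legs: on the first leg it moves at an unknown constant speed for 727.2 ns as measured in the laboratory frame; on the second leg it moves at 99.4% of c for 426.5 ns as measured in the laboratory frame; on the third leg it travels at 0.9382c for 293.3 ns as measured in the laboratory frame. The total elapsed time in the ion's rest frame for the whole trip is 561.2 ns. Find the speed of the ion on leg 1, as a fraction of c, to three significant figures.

β = 0.823

Leg 1: speed unknown; τ_1 = 727.2/γ_1.
Leg 2: β = 0.994; γ = 1/√(1 − 0.994²) = 1/√0.01196 = 9.142; τ_2 = 426.5/9.142 = 46.65 ns.
Leg 3: γ = 1/√(1 − 0.9382²) = 1/√0.1198 = 2.889; τ_3 = 293.3/2.889 = 101.5 ns.
Total proper time: τ_1 + 46.65 + 101.5 = 561.2, so τ_1 = 561.2 − 148.2 = 413.0 ns.
γ_1 = 727.2/413.0 = 1.761; β = √(1 − 1/γ²) = √0.6774.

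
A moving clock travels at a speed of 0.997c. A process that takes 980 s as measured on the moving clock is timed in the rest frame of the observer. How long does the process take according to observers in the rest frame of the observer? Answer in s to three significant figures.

γ = 1/√(1 − 0.997²) = 1/√0.005991 = 12.92
The interval measured on the moving clock is the proper time (both events occur at the same place in that frame); the lab-frame interval is Δt = γτ = 12.92 × 980 s.

Δt = 1.27×10⁴ s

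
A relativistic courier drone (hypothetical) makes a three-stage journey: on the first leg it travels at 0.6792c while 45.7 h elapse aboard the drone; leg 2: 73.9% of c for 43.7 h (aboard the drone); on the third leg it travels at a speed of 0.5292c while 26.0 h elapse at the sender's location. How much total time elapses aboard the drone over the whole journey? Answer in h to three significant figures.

Leg 1: 45.7 h is already measured aboard the drone.
Leg 2: 43.7 h is already measured aboard the drone.
Leg 3: γ = 1/√(1 − 0.5292²) = 1/√0.7199 = 1.179; τ_3 = 26.0/1.179 = 22.06 h.
Total: 45.70 + 43.70 + 22.06 h.

τ = 111 h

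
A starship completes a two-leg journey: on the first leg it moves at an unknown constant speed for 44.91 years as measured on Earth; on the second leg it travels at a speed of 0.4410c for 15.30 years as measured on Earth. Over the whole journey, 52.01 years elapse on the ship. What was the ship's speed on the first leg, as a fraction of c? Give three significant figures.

β = 0.523

Leg 1: speed unknown; τ_1 = 44.91/γ_1.
Leg 2: γ = 1/√(1 − 0.4410²) = 1/√0.8055 = 1.114; τ_2 = 15.30/1.114 = 13.73 years.
Total proper time: τ_1 + 13.73 = 52.01, so τ_1 = 52.01 − 13.73 = 38.28 years.
γ_1 = 44.91/38.28 = 1.173; β = √(1 − 1/γ²) = √0.2735.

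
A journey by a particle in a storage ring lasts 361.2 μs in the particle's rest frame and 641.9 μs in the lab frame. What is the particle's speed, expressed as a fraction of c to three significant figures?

β = 0.827

The proper time is measured in the particle's rest frame (both events occur at the particle's location); Δt is measured in the lab frame. γ = Δt/τ = 641.9/361.2 = 1.777.
β = √(1 − 1/γ²) = √(1 − 0.3166) = √0.6834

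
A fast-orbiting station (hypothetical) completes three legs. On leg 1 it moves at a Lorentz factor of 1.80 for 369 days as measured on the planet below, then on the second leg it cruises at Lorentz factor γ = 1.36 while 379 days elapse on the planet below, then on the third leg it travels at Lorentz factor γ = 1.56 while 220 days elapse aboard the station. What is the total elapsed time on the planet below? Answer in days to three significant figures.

Leg 1: 369 days is already measured on the planet below.
Leg 2: 379 days is already measured on the planet below.
Leg 3: γ = 1.56; Δt_3 = 1.560 × 220 = 343.2 days.
Total: 369.0 + 379.0 + 343.2 days.

Δt = 1090 days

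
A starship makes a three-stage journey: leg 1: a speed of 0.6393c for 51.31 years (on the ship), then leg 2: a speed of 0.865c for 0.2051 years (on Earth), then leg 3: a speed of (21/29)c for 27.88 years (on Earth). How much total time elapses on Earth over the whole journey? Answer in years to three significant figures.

Leg 1: γ = 1/√(1 − 0.6393²) = 1/√0.5913 = 1.300; Δt_1 = 1.300 × 51.31 = 66.73 years.
Leg 2: 0.2051 years is already measured on Earth.
Leg 3: 27.88 years is already measured on Earth.
Total: 66.73 + 0.2051 + 27.88 years.

Δt = 94.8 years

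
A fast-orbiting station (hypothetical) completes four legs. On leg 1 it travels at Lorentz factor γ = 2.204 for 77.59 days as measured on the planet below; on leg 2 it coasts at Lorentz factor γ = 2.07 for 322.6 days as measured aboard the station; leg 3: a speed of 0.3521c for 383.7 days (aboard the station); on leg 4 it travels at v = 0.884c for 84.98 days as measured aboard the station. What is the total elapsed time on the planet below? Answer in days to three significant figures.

Leg 1: 77.59 days is already measured on the planet below.
Leg 2: γ = 2.07; Δt_2 = 2.070 × 322.6 = 667.8 days.
Leg 3: γ = 1/√(1 − 0.3521²) = 1/√0.8760 = 1.068; Δt_3 = 1.068 × 383.7 = 410.0 days.
Leg 4: γ = 1/√(1 − 0.884²) = 1/√0.2185 = 2.139; Δt_4 = 2.139 × 84.98 = 181.8 days.
Total: 77.59 + 667.8 + 410.0 + 181.8 days.

Δt = 1340 days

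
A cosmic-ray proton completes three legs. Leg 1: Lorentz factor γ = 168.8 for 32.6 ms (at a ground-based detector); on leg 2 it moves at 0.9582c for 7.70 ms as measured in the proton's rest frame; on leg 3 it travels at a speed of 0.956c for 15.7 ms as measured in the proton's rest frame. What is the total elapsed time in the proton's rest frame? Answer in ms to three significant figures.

Leg 1: γ = 168.8; τ_1 = 32.6/168.8 = 0.1931 ms.
Leg 2: 7.70 ms is already measured in the proton's rest frame.
Leg 3: 15.7 ms is already measured in the proton's rest frame.
Total: 0.1931 + 7.700 + 15.70 ms.

τ = 23.6 ms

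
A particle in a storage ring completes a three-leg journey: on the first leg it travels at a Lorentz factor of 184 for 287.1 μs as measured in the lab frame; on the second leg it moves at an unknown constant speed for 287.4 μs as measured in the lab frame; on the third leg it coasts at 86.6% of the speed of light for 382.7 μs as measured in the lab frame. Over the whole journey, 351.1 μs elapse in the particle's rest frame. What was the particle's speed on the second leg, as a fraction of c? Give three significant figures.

β = 0.835

Leg 1: γ = 184; τ_1 = 287.1/184.0 = 1.560 μs.
Leg 2: speed unknown; τ_2 = 287.4/γ_2.
Leg 3: β = 0.866; γ = 1/√(1 − 0.866²) = 1/√0.2500 = 2.000; τ_3 = 382.7/2.000 = 191.4 μs.
Total proper time: 1.560 + τ_2 + 191.4 = 351.1, so τ_2 = 351.1 − 192.9 = 158.2 μs.
γ_2 = 287.4/158.2 = 1.817; β = √(1 − 1/γ²) = √0.6971.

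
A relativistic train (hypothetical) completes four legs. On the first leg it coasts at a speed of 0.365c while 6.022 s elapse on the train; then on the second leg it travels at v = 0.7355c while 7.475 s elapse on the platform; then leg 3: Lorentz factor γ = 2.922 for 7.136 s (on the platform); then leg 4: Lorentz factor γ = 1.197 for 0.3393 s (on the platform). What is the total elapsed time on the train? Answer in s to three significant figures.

Leg 1: 6.022 s is already measured on the train.
Leg 2: γ = 1/√(1 − 0.7355²) = 1/√0.4590 = 1.476; τ_2 = 7.475/1.476 = 5.064 s.
Leg 3: γ = 2.922; τ_3 = 7.136/2.922 = 2.442 s.
Leg 4: γ = 1.197; τ_4 = 0.3393/1.197 = 0.2835 s.
Total: 6.022 + 5.064 + 2.442 + 0.2835 s.

τ = 13.8 s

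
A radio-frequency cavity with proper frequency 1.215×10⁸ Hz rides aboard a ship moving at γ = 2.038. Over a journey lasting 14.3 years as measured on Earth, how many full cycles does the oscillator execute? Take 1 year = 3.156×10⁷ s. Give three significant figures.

γ = 2.038
The oscillator's own cycle count is N = f × τ where τ is the proper time on the ship. τ = Δt/γ = 14.3/2.038 = 7.017 years = 2.214×10⁸ s.
N = 1.215×10⁸ × 2.214×10⁸ = 2.691×10¹⁶.

N = 2.69×10¹⁶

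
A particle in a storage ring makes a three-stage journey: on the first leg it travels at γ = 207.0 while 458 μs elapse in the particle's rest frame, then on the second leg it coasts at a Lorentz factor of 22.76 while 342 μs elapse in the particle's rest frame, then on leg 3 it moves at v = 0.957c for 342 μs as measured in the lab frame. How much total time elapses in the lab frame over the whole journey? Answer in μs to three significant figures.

Δt = 1.03×10⁵ μs

Leg 1: γ = 207.0; Δt_1 = 207.0 × 458 = 9.481×10⁴ μs.
Leg 2: γ = 22.76; Δt_2 = 22.76 × 342 = 7784 μs.
Leg 3: 342 μs is already measured in the lab frame.
Total: 9.481×10⁴ + 7784 + 342.0 μs.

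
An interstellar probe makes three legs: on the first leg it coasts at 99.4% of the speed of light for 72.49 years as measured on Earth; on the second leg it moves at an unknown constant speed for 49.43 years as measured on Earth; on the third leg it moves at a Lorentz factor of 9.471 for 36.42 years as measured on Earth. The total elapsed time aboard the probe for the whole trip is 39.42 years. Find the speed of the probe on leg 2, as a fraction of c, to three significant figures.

Leg 1: β = 0.994; γ = 1/√(1 − 0.994²) = 1/√0.01196 = 9.142; τ_1 = 72.49/9.142 = 7.929 years.
Leg 2: speed unknown; τ_2 = 49.43/γ_2.
Leg 3: γ = 9.471; τ_3 = 36.42/9.471 = 3.845 years.
Total proper time: 7.929 + τ_2 + 3.845 = 39.42, so τ_2 = 39.42 − 11.77 = 27.65 years.
γ_2 = 49.43/27.65 = 1.788; β = √(1 − 1/γ²) = √0.6872.

β = 0.829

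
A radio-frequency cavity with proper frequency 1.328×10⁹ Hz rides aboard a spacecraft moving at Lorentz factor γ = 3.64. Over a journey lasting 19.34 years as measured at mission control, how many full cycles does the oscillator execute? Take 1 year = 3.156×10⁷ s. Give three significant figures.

N = 2.23×10¹⁷

γ = 3.64
The oscillator's own cycle count is N = f × τ where τ is the proper time aboard the spacecraft. τ = Δt/γ = 19.34/3.640 = 5.313 years = 1.677×10⁸ s.
N = 1.328×10⁹ × 1.677×10⁸ = 2.227×10¹⁷.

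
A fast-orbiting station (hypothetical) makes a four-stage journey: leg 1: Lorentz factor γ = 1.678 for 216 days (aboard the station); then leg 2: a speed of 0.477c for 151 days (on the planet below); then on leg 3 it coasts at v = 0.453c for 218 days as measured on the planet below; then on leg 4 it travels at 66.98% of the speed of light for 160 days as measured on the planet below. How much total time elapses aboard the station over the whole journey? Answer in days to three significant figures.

Leg 1: 216 days is already measured aboard the station.
Leg 2: γ = 1/√(1 − 0.477²) = 1/√0.7725 = 1.138; τ_2 = 151/1.138 = 132.7 days.
Leg 3: γ = 1/√(1 − 0.453²) = 1/√0.7948 = 1.122; τ_3 = 218/1.122 = 194.3 days.
Leg 4: β = 0.6698; γ = 1/√(1 − 0.6698²) = 1/√0.5514 = 1.347; τ_4 = 160/1.347 = 118.8 days.
Total: 216.0 + 132.7 + 194.3 + 118.8 days.

τ = 662 days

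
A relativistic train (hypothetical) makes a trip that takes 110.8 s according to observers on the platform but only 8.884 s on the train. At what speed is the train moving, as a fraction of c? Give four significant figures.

v = 0.9968c

The proper time is measured on the train (both events occur at the train's location); Δt is measured on the platform. γ = Δt/τ = 110.8/8.884 = 12.47.
β = √(1 − 1/γ²) = √(1 − 0.006429) = √0.9936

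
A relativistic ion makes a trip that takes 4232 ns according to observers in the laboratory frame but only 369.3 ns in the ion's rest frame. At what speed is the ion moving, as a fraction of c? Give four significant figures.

The proper time is measured in the ion's rest frame (both events occur at the ion's location); Δt is measured in the laboratory frame. γ = Δt/τ = 4232/369.3 = 11.46.
β = √(1 − 1/γ²) = √(1 − 0.007615) = √0.9924

β = 0.9962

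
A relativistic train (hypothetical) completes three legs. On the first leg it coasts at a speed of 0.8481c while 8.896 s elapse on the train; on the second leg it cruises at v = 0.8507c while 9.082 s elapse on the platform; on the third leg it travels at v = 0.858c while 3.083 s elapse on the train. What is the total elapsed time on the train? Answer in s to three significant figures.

Leg 1: 8.896 s is already measured on the train.
Leg 2: γ = 1/√(1 − 0.8507²) = 1/√0.2763 = 1.902; τ_2 = 9.082/1.902 = 4.774 s.
Leg 3: 3.083 s is already measured on the train.
Total: 8.896 + 4.774 + 3.083 s.

τ = 16.8 s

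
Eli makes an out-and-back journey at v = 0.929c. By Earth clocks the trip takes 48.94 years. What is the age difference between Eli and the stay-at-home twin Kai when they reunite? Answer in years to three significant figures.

γ = 1/√(1 − 0.929²) = 1/√0.1370 = 2.702
Eli's elapsed proper time: τ = 48.94/2.702 = 18.11 years.
Age gap = Δt − τ = 48.94 − 18.11 years.

Δt − τ = 30.8 years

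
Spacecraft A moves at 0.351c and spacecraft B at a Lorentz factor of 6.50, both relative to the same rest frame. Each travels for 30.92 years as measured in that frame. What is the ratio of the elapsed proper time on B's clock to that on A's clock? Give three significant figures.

τ_B/τ_A = 0.164

A: γ = 1/√(1 − 0.351²) = 1/√0.8768 = 1.068. B: γ = 6.50.
τ_A/τ_B = γ_B/γ_A = 6.500/1.068 = 6.086, so τ_B/τ_A = 0.1643.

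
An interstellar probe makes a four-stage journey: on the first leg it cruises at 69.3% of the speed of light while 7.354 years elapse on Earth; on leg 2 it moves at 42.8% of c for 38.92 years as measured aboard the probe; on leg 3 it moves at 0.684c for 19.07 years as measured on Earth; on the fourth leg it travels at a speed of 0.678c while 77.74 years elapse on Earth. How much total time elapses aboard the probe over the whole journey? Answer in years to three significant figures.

Leg 1: β = 0.693; γ = 1/√(1 − 0.693²) = 1/√0.5198 = 1.387; τ_1 = 7.354/1.387 = 5.302 years.
Leg 2: 38.92 years is already measured aboard the probe.
Leg 3: γ = 1/√(1 − 0.684²) = 1/√0.5321 = 1.371; τ_3 = 19.07/1.371 = 13.91 years.
Leg 4: γ = 1/√(1 − 0.678²) = 1/√0.5403 = 1.360; τ_4 = 77.74/1.360 = 57.14 years.
Total: 5.302 + 38.92 + 13.91 + 57.14 years.

τ = 115 years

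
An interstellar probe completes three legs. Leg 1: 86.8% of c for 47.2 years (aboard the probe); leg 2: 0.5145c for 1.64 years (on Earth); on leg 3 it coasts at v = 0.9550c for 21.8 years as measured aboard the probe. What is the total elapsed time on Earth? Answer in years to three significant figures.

Δt = 170 years

Leg 1: β = 0.868; γ = 1/√(1 − 0.868²) = 1/√0.2466 = 2.014; Δt_1 = 2.014 × 47.2 = 95.05 years.
Leg 2: 1.64 years is already measured on Earth.
Leg 3: γ = 1/√(1 − 0.9550²) = 1/√0.08798 = 3.371; Δt_3 = 3.371 × 21.8 = 73.50 years.
Total: 95.05 + 1.640 + 73.50 years.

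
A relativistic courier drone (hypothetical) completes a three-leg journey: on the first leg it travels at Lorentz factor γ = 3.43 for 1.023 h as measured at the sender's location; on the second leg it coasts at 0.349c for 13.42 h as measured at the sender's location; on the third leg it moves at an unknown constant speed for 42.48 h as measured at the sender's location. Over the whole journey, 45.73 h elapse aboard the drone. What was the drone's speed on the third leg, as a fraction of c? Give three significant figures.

β = 0.634

Leg 1: γ = 3.43; τ_1 = 1.023/3.430 = 0.2983 h.
Leg 2: γ = 1/√(1 − 0.349²) = 1/√0.8782 = 1.067; τ_2 = 13.42/1.067 = 12.58 h.
Leg 3: speed unknown; τ_3 = 42.48/γ_3.
Total proper time: 0.2983 + 12.58 + τ_3 = 45.73, so τ_3 = 45.73 − 12.87 = 32.86 h.
γ_3 = 42.48/32.86 = 1.293; β = √(1 − 1/γ²) = √0.4018.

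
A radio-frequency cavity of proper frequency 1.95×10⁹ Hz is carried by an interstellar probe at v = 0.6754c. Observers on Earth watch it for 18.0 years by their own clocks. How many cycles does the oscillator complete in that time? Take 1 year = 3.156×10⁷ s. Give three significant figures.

γ = 1/√(1 − 0.6754²) = 1/√0.5438 = 1.356
During 18.0 years of lab time, the oscillator's proper time advances by τ = Δt/γ = 18.0/1.356 = 13.27 years = 4.189×10⁸ s.
N = f × τ = 1.95×10⁹ × 4.189×10⁸ = 8.169×10¹⁷.

N = 8.17×10¹⁷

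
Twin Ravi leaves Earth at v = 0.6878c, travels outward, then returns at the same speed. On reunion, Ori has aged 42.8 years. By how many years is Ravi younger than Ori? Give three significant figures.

γ = 1/√(1 − 0.6878²) = 1/√0.5269 = 1.378
Ravi's elapsed proper time: τ = 42.8/1.378 = 31.07 years.
Age gap = Δt − τ = 42.8 − 31.07 years.

Δt − τ = 11.7 years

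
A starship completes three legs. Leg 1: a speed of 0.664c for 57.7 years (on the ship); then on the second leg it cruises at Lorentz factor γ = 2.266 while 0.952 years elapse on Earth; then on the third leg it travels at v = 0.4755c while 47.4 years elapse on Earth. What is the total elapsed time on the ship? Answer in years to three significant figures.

Leg 1: 57.7 years is already measured on the ship.
Leg 2: γ = 2.266; τ_2 = 0.952/2.266 = 0.4201 years.
Leg 3: γ = 1/√(1 − 0.4755²) = 1/√0.7739 = 1.137; τ_3 = 47.4/1.137 = 41.70 years.
Total: 57.70 + 0.4201 + 41.70 years.

τ = 99.8 years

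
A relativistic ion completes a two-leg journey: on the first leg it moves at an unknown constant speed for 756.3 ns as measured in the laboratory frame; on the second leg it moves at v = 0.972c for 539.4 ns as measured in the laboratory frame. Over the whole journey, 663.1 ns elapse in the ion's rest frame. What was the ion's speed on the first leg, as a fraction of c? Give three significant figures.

Leg 1: speed unknown; τ_1 = 756.3/γ_1.
Leg 2: γ = 1/√(1 − 0.972²) = 1/√0.05522 = 4.256; τ_2 = 539.4/4.256 = 126.7 ns.
Total proper time: τ_1 + 126.7 = 663.1, so τ_1 = 663.1 − 126.7 = 536.4 ns.
γ_1 = 756.3/536.4 = 1.410; β = √(1 − 1/γ²) = √0.4971.

β = 0.705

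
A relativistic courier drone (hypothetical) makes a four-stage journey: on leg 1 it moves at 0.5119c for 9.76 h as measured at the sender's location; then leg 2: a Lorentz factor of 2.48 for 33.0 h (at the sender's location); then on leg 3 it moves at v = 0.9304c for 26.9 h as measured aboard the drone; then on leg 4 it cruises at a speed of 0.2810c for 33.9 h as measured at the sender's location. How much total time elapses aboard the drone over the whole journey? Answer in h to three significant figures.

Leg 1: γ = 1/√(1 − 0.5119²) = 1/√0.7380 = 1.164; τ_1 = 9.76/1.164 = 8.384 h.
Leg 2: γ = 2.48; τ_2 = 33.0/2.480 = 13.31 h.
Leg 3: 26.9 h is already measured aboard the drone.
Leg 4: γ = 1/√(1 − 0.2810²) = 1/√0.9210 = 1.042; τ_4 = 33.9/1.042 = 32.53 h.
Total: 8.384 + 13.31 + 26.90 + 32.53 h.

τ = 81.1 h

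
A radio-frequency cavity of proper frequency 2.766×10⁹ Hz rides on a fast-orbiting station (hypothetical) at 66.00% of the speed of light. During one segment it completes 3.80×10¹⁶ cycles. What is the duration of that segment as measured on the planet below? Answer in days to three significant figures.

β = 0.6600; γ = 1/√(1 − 0.6600²) = 1/√0.5644 = 1.331
Proper time for N cycles: τ = N/f = 3.80×10¹⁶/(2.766×10⁹) = 1.374×10⁷ s = 159.0 days.
Lab-frame duration Δt = γτ = 1.331 × 159.0 = 211.7 days.

Δt = 212 days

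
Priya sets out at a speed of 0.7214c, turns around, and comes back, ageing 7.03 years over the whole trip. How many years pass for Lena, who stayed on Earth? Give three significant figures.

γ = 1/√(1 − 0.7214²) = 1/√0.4796 = 1.444
Earth-frame duration is the dilated interval: Δt = γτ = 1.444 × 7.03 years.

Δt = 10.2 years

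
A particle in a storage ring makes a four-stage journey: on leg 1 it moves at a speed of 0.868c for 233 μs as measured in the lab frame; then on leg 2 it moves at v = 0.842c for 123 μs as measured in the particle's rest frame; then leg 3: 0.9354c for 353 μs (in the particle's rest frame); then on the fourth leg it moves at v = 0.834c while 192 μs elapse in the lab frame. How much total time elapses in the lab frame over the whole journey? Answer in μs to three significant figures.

Leg 1: 233 μs is already measured in the lab frame.
Leg 2: γ = 1/√(1 − 0.842²) = 1/√0.2910 = 1.854; Δt_2 = 1.854 × 123 = 228.0 μs.
Leg 3: γ = 1/√(1 − 0.9354²) = 1/√0.1250 = 2.828; Δt_3 = 2.828 × 353 = 998.3 μs.
Leg 4: 192 μs is already measured in the lab frame.
Total: 233.0 + 228.0 + 998.3 + 192.0 μs.

Δt = 1650 μs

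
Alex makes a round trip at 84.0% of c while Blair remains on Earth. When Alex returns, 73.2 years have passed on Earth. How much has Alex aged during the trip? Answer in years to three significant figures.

β = 0.840; γ = 1/√(1 − 0.840²) = 1/√0.2944 = 1.843
Alex's clock measures proper time along the trip: τ = Δt/γ = 73.2/1.843 years.

τ = 39.7 years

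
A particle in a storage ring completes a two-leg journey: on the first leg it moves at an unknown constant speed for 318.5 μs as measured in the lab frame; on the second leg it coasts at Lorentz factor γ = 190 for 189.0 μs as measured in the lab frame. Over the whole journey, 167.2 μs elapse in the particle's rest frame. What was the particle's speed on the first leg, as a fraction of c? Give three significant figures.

Leg 1: speed unknown; τ_1 = 318.5/γ_1.
Leg 2: γ = 190; τ_2 = 189.0/190.0 = 0.9947 μs.
Total proper time: τ_1 + 0.9947 = 167.2, so τ_1 = 167.2 − 0.9947 = 166.2 μs.
γ_1 = 318.5/166.2 = 1.916; β = √(1 − 1/γ²) = √0.7277.

β = 0.853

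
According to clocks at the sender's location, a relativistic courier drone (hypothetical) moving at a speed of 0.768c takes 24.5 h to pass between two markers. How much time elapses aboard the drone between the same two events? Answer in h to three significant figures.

τ = 15.7 h

γ = 1/√(1 − 0.768²) = 1/√0.4102 = 1.561
The interval measured at the sender's location is the dilated one; the clock aboard the drone measures the proper time τ = Δt/γ = 24.5/1.561 h.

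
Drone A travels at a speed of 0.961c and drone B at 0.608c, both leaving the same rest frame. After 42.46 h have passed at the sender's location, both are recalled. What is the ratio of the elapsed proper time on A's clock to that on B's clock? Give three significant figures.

A: γ = 1/√(1 − 0.961²) = 1/√0.07648 = 3.616. B: γ = 1/√(1 − 0.608²) = 1/√0.6303 = 1.260.
τ_A/τ_B = γ_B/γ_A = 1.260/3.616 = 0.3483, so τ_A/τ_B = 0.3483.

τ_A/τ_B = 0.348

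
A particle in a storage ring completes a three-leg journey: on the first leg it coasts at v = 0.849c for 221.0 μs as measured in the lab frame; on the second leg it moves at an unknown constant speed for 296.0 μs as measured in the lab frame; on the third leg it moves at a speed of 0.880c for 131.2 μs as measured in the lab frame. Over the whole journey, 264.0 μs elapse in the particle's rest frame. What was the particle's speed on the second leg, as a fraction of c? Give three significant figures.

Leg 1: γ = 1/√(1 − 0.849²) = 1/√0.2792 = 1.893; τ_1 = 221.0/1.893 = 116.8 μs.
Leg 2: speed unknown; τ_2 = 296.0/γ_2.
Leg 3: γ = 1/√(1 − 0.880²) = 1/√0.2256 = 2.105; τ_3 = 131.2/2.105 = 62.32 μs.
Total proper time: 116.8 + τ_2 + 62.32 = 264.0, so τ_2 = 264.0 − 179.1 = 84.91 μs.
γ_2 = 296.0/84.91 = 3.486; β = √(1 − 1/γ²) = √0.9177.

β = 0.958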